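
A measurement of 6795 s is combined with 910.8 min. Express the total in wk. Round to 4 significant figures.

0.1016 weeks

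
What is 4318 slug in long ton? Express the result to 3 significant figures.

62.0 long tons

1 slug = 0.0143634 long ton.
4318 × 0.0143634 ≈ 62.0 long ton.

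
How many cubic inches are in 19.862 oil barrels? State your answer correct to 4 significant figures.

192700 cubic inches

1 bbl = 9702.00 cubic inches.
Thus 19.862 × 9702.00 ≈ 192700 in³.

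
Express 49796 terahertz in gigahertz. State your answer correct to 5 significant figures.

4.9796 × 10^7 GHz

1 THz = 1000.00 gigahertz.
Then 49796 × 1000.00 ≈ 4.9796 × 10^7 GHz.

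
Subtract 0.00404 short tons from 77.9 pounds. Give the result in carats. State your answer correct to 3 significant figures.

158000 carats

77.9 lb = 176674 ct and 0.00404 short ton = 18325.1 ct.
176674 − 18325.1 ≈ 158000 ct.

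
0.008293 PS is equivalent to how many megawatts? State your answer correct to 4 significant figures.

1 PS = 0.000735499 MW.
Thus 0.008293 × 0.000735499 ≈ 6.099 × 10^-6 MW.

6.099 × 10^-6 MW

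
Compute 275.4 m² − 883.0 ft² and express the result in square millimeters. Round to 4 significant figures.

275.4 m² = 2.75400e+8 mm² and 883.0 ft² = 8.20334e+7 mm².
2.75400e+8 − 8.20334e+7 ≈ 1.934e+8 mm².

1.934e+8 mm²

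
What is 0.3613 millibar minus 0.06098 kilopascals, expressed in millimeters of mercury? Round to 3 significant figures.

0.3613 mbar = 0.270997 mmHg and 0.06098 kPa = 0.457388 mmHg.
0.270997 − 0.457388 ≈ -0.186 mmHg.

-0.186 mmHg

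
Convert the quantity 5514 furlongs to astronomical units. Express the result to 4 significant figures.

1 furlong = 1.34473e-9 au.
Then 5514 × 1.34473e-9 ≈ 7.415e-6 au.

7.415e-6 astronomical units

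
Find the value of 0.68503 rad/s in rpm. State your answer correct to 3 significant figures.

1 radian per second = 9.54930 rpm.
0.68503 × 9.54930 ≈ 6.54 rpm.

6.54 revolutions per minute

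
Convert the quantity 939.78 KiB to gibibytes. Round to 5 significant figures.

0.00089624 gibibytes

1 KiB = 9.53674e-7 GiB.
Then 939.78 × 9.53674e-7 ≈ 0.00089624 GiB.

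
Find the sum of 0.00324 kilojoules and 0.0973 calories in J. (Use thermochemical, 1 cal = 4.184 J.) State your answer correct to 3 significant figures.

3.65 J

0.00324 kJ = 3.24000 J and 0.0973 cal = 0.407103 J.
3.24000 + 0.407103 ≈ 3.65 J.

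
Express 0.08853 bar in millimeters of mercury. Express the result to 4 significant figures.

66.40 mmHg

1 bar = 750.062 mmHg.
So 0.08853 × 750.062 ≈ 66.40 mmHg.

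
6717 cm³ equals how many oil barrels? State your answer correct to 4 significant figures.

0.04225 bbl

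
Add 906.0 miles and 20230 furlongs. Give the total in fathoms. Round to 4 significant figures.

906.0 mi = 797280 fathom and 20230 furlong = 2.22530e+6 fathom.
797280 + 2.22530e+6 ≈ 3.023e+6 fathom.

3.023e+6 fathom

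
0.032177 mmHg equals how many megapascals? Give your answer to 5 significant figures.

4.2899 × 10^-6 MPa

1 millimeter of mercury = 0.000133322 MPa.
So 0.032177 × 0.000133322 ≈ 4.2899 × 10^-6 MPa.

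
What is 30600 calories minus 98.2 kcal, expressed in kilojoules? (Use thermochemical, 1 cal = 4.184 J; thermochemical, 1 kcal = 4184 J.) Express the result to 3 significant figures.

-283 kJ

30600 cal = 128.030 kJ and 98.2 kcal = 410.869 kJ.
128.030 − 410.869 ≈ -283 kJ.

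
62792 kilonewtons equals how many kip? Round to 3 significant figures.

1 kN = 0.224809 kip.
Thus 62792 × 0.224809 ≈ 14100 kip.

14100 kips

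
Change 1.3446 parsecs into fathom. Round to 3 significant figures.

1 pc = 1.68727e+16 fathoms.
Then 1.3446 × 1.68727e+16 ≈ 2.27e+16 fathom.

2.27e+16 fathom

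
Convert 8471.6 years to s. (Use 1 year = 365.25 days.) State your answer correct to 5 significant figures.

1 year = 3.15576e+7 s.
Thus 8471.6 × 3.15576e+7 ≈ 2.6734e+11 s.

2.6734e+11 s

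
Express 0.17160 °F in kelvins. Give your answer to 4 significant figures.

255.5 K

K = (°F + 459.67) × 5/9.
Applying the formula gives 255.5 K.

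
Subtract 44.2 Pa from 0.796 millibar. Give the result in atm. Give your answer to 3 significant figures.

0.796 mbar = 0.000785591 atm and 44.2 Pa = 0.000436220 atm.
0.000785591 − 0.000436220 ≈ 0.000349 atm.

0.000349 atmospheres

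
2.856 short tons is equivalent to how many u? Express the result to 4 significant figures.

1 short ton = 5.46319e+29 atomic mass units.
Then 2.856 × 5.46319e+29 ≈ 1.560e+30 u.

1.560e+30 u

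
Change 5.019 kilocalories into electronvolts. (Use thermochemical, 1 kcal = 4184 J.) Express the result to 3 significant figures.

1.31 × 10^23 eV

1 kcal = 2.61145 × 10^22 eV.
Thus 5.019 × 2.61145 × 10^22 ≈ 1.31 × 10^23 eV.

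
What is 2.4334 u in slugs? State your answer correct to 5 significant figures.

1 u = 1.13783 × 10^-28 slug.
Thus 2.4334 × 1.13783 × 10^-28 ≈ 2.7688 × 10^-28 slug.

2.7688 × 10^-28 slug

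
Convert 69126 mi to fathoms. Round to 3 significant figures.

1 mi = 880.000 fathoms.
Then 69126 × 880.000 ≈ 6.08 × 10^7 fathom.

6.08 × 10^7 fathom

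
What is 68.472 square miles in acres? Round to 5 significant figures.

1 square mile = 640.000 acre.
So 68.472 × 640.000 ≈ 43822 acre.

43822 acres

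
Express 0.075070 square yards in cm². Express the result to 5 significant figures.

1 yd² = 8361.27 cm².
0.075070 × 8361.27 ≈ 627.68 cm².

627.68 square centimeters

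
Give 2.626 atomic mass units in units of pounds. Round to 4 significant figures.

1 atomic mass unit = 3.66086e-27 pounds.
So 2.626 × 3.66086e-27 ≈ 9.613e-27 lb.

9.613e-27 lb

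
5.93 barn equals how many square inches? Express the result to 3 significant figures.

9.19 × 10^-25 in²

1 barn = 1.55000 × 10^-25 in².
Then 5.93 × 1.55000 × 10^-25 ≈ 9.19 × 10^-25 in².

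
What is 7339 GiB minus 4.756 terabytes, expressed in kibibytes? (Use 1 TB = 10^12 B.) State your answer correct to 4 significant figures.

3.051 × 10^9 KiB

7339 GiB = 7.69550 × 10^9 KiB and 4.756 TB = 4.64453 × 10^9 KiB.
7.69550 × 10^9 − 4.64453 × 10^9 ≈ 3.051 × 10^9 KiB.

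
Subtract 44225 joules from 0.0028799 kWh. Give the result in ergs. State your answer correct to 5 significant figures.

-3.3857e+11 erg

0.0028799 kWh = 1.03676e+11 erg and 44225 J = 4.42250e+11 erg.
1.03676e+11 − 4.42250e+11 ≈ -3.3857e+11 erg.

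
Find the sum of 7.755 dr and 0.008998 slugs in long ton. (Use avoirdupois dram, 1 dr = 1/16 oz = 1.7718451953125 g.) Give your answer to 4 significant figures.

0.0001428 long ton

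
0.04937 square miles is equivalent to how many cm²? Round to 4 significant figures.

1.279e+9 square centimeters

1 mi² = 2.58999e+10 cm².
Thus 0.04937 × 2.58999e+10 ≈ 1.279e+9 cm².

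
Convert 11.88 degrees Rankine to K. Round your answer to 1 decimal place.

6.6 K

°R = K × 9/5.
Applying the formula gives 6.6 K.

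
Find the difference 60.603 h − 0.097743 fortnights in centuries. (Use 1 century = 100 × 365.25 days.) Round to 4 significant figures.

60.603 h = 6.91342e-5 century and 0.097743 fortnight = 3.74648e-5 century.
6.91342e-5 − 3.74648e-5 ≈ 3.167e-5 century.

3.167e-5 century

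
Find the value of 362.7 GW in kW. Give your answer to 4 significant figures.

3.627e+8 kW

1 gigawatt = 1.00000e+6 kW.
Then 362.7 × 1.00000e+6 ≈ 3.627e+8 kW.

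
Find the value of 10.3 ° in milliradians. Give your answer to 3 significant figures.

180 mrad

1 ° = 17.4533 mrad.
10.3 × 17.4533 ≈ 180 mrad.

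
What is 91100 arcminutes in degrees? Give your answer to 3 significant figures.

1 arcminute = 0.0166667 degrees.
Then 91100 × 0.0166667 ≈ 1520 °.

1520 °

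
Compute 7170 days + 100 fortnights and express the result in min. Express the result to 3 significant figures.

7170 d = 1.03248e+7 min and 100 fortnight = 2.01600e+6 min.
1.03248e+7 + 2.01600e+6 ≈ 1.23e+7 min.

1.23e+7 min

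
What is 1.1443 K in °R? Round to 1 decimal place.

2.1 °R

°R = K × 9/5.
Applying the formula gives 2.1 °R.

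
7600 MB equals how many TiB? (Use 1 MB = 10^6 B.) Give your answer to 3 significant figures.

1 MB = 9.09495e-7 TiB.
Thus 7600 × 9.09495e-7 ≈ 0.00691 TiB.

0.00691 tebibytes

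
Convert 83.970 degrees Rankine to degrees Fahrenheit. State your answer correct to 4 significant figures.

-375.7 degrees Fahrenheit

°R = °F + 459.67.
Applying the formula gives -375.7 °F.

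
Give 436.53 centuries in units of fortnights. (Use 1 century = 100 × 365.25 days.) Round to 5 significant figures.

1 century = 2608.93 fortnight.
So 436.53 × 2608.93 ≈ 1.1389e+6 fortnight.

1.1389e+6 fortnights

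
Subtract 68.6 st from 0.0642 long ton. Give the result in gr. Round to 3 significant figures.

0.0642 long ton = 1.00666e+6 gr and 68.6 st = 6.72280e+6 gr.
1.00666e+6 − 6.72280e+6 ≈ -5.72e+6 gr.

-5.72e+6 gr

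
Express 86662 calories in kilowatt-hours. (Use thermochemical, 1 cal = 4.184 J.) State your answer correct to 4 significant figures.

0.1007 kilowatt-hours

1 cal = 1.16222e-6 kWh.
So 86662 × 1.16222e-6 ≈ 0.1007 kWh.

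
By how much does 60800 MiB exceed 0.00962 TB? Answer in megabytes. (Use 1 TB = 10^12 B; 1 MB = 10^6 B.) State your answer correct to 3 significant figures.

60800 MiB = 63753.4 MB and 0.00962 TB = 9620.00 MB.
63753.4 − 9620.00 ≈ 54100 MB.

54100 MB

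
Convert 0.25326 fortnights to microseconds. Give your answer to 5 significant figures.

3.0634e+11 μs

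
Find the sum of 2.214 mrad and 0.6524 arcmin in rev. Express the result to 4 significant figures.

0.0003826 rev

2.214 mrad = 0.000352369 rev and 0.6524 arcmin = 3.02037e-5 rev.
0.000352369 + 3.02037e-5 ≈ 0.0003826 rev.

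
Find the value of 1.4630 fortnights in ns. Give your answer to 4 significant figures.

1 fortnight = 1.20960e+15 ns.
1.4630 × 1.20960e+15 ≈ 1.770e+15 ns.

1.770e+15 ns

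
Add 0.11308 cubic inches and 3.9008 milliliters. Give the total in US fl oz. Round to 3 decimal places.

0.11308 in³ = 0.0626590 US fl oz and 3.9008 mL = 0.131902 US fl oz.
0.0626590 + 0.131902 ≈ 0.195 US fl oz.

0.195 US fluid ounces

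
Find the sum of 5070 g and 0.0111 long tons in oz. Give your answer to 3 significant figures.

577 oz

5070 g = 178.839 oz and 0.0111 long ton = 397.824 oz.
178.839 + 397.824 ≈ 577 oz.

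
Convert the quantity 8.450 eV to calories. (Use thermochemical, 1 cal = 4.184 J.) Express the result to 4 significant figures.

3.236 × 10^-19 cal

1 electronvolt = 3.82929 × 10^-20 calories.
So 8.450 × 3.82929 × 10^-20 ≈ 3.236 × 10^-19 cal.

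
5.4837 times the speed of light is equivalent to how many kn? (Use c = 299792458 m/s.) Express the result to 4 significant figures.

3.196e+9 kn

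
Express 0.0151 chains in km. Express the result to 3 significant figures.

0.000304 kilometers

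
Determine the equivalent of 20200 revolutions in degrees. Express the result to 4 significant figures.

1 revolution = 360.000 °.
Thus 20200 × 360.000 ≈ 7.272e+6 °.

7.272e+6 °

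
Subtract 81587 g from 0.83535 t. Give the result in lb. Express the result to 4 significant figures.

0.83535 t = 1841.63 lb and 81587 g = 179.869 lb.
1841.63 − 179.869 ≈ 1662 lb.

1662 lb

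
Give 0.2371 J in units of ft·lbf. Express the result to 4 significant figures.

0.1749 ft·lbf

1 J = 0.737562 ft·lbf.
Thus 0.2371 × 0.737562 ≈ 0.1749 ft·lbf.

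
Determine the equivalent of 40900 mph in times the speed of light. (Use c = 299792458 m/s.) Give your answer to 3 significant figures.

6.10e-5 times the speed of light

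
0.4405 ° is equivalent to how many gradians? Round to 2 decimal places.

0.49 gradians

1 degree = 1.11111 grad.
0.4405 × 1.11111 ≈ 0.49 grad.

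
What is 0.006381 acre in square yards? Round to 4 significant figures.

1 acre = 4840.00 yd².
Then 0.006381 × 4840.00 ≈ 30.88 yd².

30.88 yd²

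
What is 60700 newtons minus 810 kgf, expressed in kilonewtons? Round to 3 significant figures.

60700 N = 60.7000 kN and 810 kgf = 7.94339 kN.
60.7000 − 7.94339 ≈ 52.8 kN.

52.8 kN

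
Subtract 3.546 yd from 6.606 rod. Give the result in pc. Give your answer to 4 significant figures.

9.716e-16 pc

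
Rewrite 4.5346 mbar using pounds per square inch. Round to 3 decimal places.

0.066 psi

1 mbar = 0.0145038 psi.
4.5346 × 0.0145038 ≈ 0.066 psi.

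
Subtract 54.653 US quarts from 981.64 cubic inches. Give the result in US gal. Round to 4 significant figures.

981.64 in³ = 4.249524 US gal and 54.653 US qt = 13.66325 US gal.
4.249524 − 13.66325 ≈ -9.414 US gal.

-9.414 US gal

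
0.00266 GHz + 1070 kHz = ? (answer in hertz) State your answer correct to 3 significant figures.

0.00266 GHz = 2.66000 × 10^6 Hz and 1070 kHz = 1.07000 × 10^6 Hz.
2.66000 × 10^6 + 1.07000 × 10^6 ≈ 3.73 × 10^6 Hz.

3.73 × 10^6 Hz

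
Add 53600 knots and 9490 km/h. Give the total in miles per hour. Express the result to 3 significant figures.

53600 kn = 61681.8 mph and 9490 km/h = 5896.81 mph.
61681.8 + 5896.81 ≈ 67600 mph.

67600 miles per hour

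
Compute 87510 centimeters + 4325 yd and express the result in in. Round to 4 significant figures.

190200 inches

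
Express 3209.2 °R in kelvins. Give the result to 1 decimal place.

1782.9 K

°R = K × 9/5.
Applying the formula gives 1782.9 K.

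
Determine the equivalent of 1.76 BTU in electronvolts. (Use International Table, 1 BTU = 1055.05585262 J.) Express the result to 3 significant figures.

1 BTU = 6.58514 × 10^21 electronvolts.
Then 1.76 × 6.58514 × 10^21 ≈ 1.16 × 10^22 eV.

1.16 × 10^22 electronvolts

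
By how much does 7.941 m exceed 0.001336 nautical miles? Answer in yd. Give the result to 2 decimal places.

5.98 yd

7.941 m = 8.68438 yd and 0.001336 nmi = 2.70590 yd.
8.68438 − 2.70590 ≈ 5.98 yd.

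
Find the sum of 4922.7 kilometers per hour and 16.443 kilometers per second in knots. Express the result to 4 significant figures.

34620 kn

4922.7 km/h = 2658.05 kn and 16.443 km/s = 31962.6 kn.
2658.05 + 31962.6 ≈ 34620 kn.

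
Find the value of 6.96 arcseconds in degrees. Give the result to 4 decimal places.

0.0019 °

1 arcsec = 0.000277778 °.
Thus 6.96 × 0.000277778 ≈ 0.0019 °.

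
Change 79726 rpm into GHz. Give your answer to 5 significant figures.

1.3288 × 10^-6 GHz

1 revolution per minute = 1.66667 × 10^-11 gigahertz.
Thus 79726 × 1.66667 × 10^-11 ≈ 1.3288 × 10^-6 GHz.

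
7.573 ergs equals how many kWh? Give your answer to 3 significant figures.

1 erg = 2.77778 × 10^-14 kilowatt-hours.
7.573 × 2.77778 × 10^-14 ≈ 2.10 × 10^-13 kWh.

2.10 × 10^-13 kilowatt-hours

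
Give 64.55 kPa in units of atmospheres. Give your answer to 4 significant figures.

0.6371 atm

1 kilopascal = 0.00986923 atm.
So 64.55 × 0.00986923 ≈ 0.6371 atm.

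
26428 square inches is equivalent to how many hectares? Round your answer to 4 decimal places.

1 square inch = 6.45160 × 10^-8 ha.
26428 × 6.45160 × 10^-8 ≈ 0.0017 ha.

0.0017 ha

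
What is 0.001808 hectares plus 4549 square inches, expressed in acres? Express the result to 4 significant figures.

0.005193 acres

0.001808 ha = 0.00446767 acre and 4549 in² = 0.000725213 acre.
0.00446767 + 0.000725213 ≈ 0.005193 acre.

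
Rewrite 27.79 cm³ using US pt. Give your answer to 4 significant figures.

0.05873 US pt

1 cubic centimeter = 0.00211338 US pints.
So 27.79 × 0.00211338 ≈ 0.05873 US pt.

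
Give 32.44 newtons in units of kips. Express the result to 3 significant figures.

0.00729 kip

1 N = 0.000224809 kip.
32.44 × 0.000224809 ≈ 0.00729 kip.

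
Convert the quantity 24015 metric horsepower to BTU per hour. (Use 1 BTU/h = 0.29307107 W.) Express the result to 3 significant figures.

1 PS = 2509.63 BTU per hour.
24015 × 2509.63 ≈ 6.03 × 10^7 BTU/h.

6.03 × 10^7 BTU/h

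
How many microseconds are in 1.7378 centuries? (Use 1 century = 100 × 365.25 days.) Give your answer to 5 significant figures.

5.4841 × 10^15 μs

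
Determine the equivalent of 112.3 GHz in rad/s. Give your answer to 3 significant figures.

1 GHz = 6.28319 × 10^9 rad/s.
So 112.3 × 6.28319 × 10^9 ≈ 7.06 × 10^11 rad/s.

7.06 × 10^11 radians per second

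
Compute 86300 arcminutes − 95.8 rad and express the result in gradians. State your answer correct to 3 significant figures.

86300 arcmin = 1598.15 grad and 95.8 rad = 6098.82 grad.
1598.15 − 6098.82 ≈ -4500 grad.

-4500 gradians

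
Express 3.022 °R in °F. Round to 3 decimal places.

-456.648 °F

°R = °F + 459.67.
Applying the formula gives -456.648 °F.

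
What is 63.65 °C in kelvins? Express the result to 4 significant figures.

336.8 kelvins

K = °C + 273.15.
Applying the formula gives 336.8 K.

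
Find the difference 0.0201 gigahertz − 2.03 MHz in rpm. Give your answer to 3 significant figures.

1.08 × 10^9 rpm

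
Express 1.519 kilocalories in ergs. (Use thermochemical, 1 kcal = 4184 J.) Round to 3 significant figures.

6.36e+10 ergs

1 kcal = 4.18400e+10 erg.
Thus 1.519 × 4.18400e+10 ≈ 6.36e+10 erg.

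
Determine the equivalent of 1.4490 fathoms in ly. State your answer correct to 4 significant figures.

2.801e-16 ly

1 fathom = 1.93304e-16 light-years.
So 1.4490 × 1.93304e-16 ≈ 2.801e-16 ly.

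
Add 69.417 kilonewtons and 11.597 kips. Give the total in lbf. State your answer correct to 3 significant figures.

69.417 kN = 15605.6 lbf and 11.597 kip = 11597.0 lbf.
15605.6 + 11597.0 ≈ 27200 lbf.

27200 pounds-force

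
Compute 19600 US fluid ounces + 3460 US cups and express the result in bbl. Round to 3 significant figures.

19600 US fl oz = 3.64583 bbl and 3460 US cup = 5.14881 bbl.
3.64583 + 5.14881 ≈ 8.79 bbl.

8.79 bbl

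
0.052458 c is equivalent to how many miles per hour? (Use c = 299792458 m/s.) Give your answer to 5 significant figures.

3.5179e+7 mph

1 c = 6.70617e+8 mph.
Then 0.052458 × 6.70617e+8 ≈ 3.5179e+7 mph.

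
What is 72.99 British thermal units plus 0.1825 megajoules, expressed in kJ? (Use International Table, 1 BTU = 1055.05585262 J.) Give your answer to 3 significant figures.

72.99 BTU = 77.0085 kJ and 0.1825 MJ = 182.500 kJ.
77.0085 + 182.500 ≈ 260 kJ.

260 kilojoules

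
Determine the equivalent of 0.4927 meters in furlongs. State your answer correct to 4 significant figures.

1 meter = 0.00497097 furlongs.
0.4927 × 0.00497097 ≈ 0.002449 furlong.

0.002449 furlong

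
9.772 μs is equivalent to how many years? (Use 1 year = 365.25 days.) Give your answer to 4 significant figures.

1 μs = 3.16881e-14 yr.
9.772 × 3.16881e-14 ≈ 3.097e-13 yr.

3.097e-13 yr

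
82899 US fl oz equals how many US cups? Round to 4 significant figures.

10360 US cup

1 US fluid ounce = 0.125000 US cups.
So 82899 × 0.125000 ≈ 10360 US cup.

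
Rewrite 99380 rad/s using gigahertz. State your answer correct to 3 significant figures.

1 radian per second = 1.59155 × 10^-10 GHz.
So 99380 × 1.59155 × 10^-10 ≈ 1.58 × 10^-5 GHz.

1.58 × 10^-5 gigahertz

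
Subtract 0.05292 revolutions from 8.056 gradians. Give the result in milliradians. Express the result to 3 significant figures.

8.056 grad = 126.543 mrad and 0.05292 rev = 332.506 mrad.
126.543 − 332.506 ≈ -206 mrad.

-206 milliradians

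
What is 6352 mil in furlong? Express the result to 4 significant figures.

0.0008020 furlong

1 mil = 1.26263e-7 furlong.
Thus 6352 × 1.26263e-7 ≈ 0.0008020 furlong.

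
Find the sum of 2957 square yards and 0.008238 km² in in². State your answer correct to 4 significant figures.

1.660e+7 in²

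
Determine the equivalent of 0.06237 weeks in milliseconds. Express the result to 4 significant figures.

3.772 × 10^7 milliseconds

1 wk = 6.04800 × 10^8 ms.
Then 0.06237 × 6.04800 × 10^8 ≈ 3.772 × 10^7 ms.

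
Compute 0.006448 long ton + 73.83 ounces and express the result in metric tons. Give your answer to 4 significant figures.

0.008645 t

0.006448 long ton = 0.00655147 t and 73.83 oz = 0.00209305 t.
0.00655147 + 0.00209305 ≈ 0.008645 t.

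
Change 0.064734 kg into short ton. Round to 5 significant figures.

1 kilogram = 0.00110231 short ton.
Thus 0.064734 × 0.00110231 ≈ 7.1357e-5 short ton.

7.1357e-5 short ton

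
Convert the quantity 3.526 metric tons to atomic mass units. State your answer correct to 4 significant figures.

2.123 × 10^30 atomic mass units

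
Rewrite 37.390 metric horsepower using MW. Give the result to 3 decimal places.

0.028 MW

1 metric horsepower = 0.000735499 MW.
Then 37.390 × 0.000735499 ≈ 0.028 MW.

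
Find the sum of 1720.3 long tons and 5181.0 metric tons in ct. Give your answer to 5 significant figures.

3.4645e+10 ct

1720.3 long ton = 8.73953e+9 ct and 5181.0 t = 2.59050e+10 ct.
8.73953e+9 + 2.59050e+10 ≈ 3.4645e+10 ct.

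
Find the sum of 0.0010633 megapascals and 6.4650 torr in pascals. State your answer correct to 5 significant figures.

1925.2 pascals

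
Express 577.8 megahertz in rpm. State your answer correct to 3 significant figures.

1 MHz = 6.00000e+7 revolutions per minute.
577.8 × 6.00000e+7 ≈ 3.47e+10 rpm.

3.47e+10 revolutions per minute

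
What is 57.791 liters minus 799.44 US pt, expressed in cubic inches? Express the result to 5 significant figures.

57.791 L = 3526.62 in³ and 799.44 US pt = 23083.8 in³.
3526.62 − 23083.8 ≈ -19557 in³.

-19557 cubic inches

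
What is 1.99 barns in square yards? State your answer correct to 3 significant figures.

2.38 × 10^-28 yd²

1 barn = 1.19599 × 10^-28 square yards.
Then 1.99 × 1.19599 × 10^-28 ≈ 2.38 × 10^-28 yd².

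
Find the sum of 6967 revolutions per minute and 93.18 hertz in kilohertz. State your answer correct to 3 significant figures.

0.209 kHz

6967 rpm = 0.116117 kHz and 93.18 Hz = 0.0931800 kHz.
0.116117 + 0.0931800 ≈ 0.209 kHz.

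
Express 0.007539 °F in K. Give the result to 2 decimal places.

255.38 K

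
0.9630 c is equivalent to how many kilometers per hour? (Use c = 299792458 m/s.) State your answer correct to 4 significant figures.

1.039 × 10^9 kilometers per hour

1 speed of light = 1.07925 × 10^9 kilometers per hour.
So 0.9630 × 1.07925 × 10^9 ≈ 1.039 × 10^9 km/h.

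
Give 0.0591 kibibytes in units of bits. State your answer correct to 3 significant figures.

1 kibibyte = 8192.00 bit.
So 0.0591 × 8192.00 ≈ 484 bit.

484 bit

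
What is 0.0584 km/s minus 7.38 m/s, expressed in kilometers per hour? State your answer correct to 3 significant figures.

184 kilometers per hour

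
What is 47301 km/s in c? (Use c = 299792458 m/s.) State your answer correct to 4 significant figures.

0.1578 times the speed of light

1 km/s = 3.33564e-6 c.
Thus 47301 × 3.33564e-6 ≈ 0.1578 c.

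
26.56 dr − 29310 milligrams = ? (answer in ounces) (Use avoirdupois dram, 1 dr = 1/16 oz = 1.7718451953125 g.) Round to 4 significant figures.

26.56 dr = 1.66000 oz and 29310 mg = 1.03388 oz.
1.66000 − 1.03388 ≈ 0.6261 oz.

0.6261 ounces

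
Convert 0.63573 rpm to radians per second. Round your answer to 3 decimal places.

1 rpm = 0.104720 radians per second.
Then 0.63573 × 0.104720 ≈ 0.067 rad/s.

0.067 rad/s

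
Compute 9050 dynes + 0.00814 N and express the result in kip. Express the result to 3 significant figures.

9050 dyn = 2.03452 × 10^-5 kip and 0.00814 N = 1.82994 × 10^-6 kip.
2.03452 × 10^-5 + 1.82994 × 10^-6 ≈ 2.22 × 10^-5 kip.

2.22 × 10^-5 kips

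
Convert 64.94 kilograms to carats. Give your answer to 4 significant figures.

324700 ct

1 kilogram = 5000.00 carats.
64.94 × 5000.00 ≈ 324700 ct.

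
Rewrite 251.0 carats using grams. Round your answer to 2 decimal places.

1 carat = 0.200000 grams.
Then 251.0 × 0.200000 ≈ 50.20 g.

50.20 grams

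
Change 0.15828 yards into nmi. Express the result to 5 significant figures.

1 yd = 0.000493737 nmi.
So 0.15828 × 0.000493737 ≈ 7.8149e-5 nmi.

7.8149e-5 nmi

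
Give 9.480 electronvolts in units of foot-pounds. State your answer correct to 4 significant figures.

1 eV = 1.18170 × 10^-19 ft·lbf.
So 9.480 × 1.18170 × 10^-19 ≈ 1.120 × 10^-18 ft·lbf.

1.120 × 10^-18 foot-pounds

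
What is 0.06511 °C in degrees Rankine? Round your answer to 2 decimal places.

°R = (°C + 273.15) × 9/5.
Applying the formula gives 491.79 °R.

491.79 °R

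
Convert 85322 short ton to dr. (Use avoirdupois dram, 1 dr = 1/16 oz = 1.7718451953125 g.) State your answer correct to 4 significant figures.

4.368 × 10^10 dr

1 short ton = 512000 dr.
Then 85322 × 512000 ≈ 4.368 × 10^10 dr.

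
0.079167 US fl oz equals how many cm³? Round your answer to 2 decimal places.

2.34 cm³

1 US fl oz = 29.5735 cubic centimeters.
Then 0.079167 × 29.5735 ≈ 2.34 cm³.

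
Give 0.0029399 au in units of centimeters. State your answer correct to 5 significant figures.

1 astronomical unit = 1.49598 × 10^13 cm.
So 0.0029399 × 1.49598 × 10^13 ≈ 4.3980 × 10^10 cm.

4.3980 × 10^10 centimeters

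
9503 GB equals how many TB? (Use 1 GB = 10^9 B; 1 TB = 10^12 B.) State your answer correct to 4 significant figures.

9.503 TB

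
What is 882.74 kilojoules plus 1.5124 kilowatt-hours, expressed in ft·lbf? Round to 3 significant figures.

4.67 × 10^6 ft·lbf

882.74 kJ = 651076 ft·lbf and 1.5124 kWh = 4.01576 × 10^6 ft·lbf.
651076 + 4.01576 × 10^6 ≈ 4.67 × 10^6 ft·lbf.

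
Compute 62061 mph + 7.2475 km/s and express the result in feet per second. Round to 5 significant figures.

114800 feet per second

62061 mph = 91022.8 ft/s and 7.2475 km/s = 23777.9 ft/s.
91022.8 + 23777.9 ≈ 114800 ft/s.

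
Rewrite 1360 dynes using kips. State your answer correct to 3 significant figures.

1 dyne = 2.24809e-9 kip.
Thus 1360 × 2.24809e-9 ≈ 3.06e-6 kip.

3.06e-6 kip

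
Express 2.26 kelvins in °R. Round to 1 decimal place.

4.1 degrees Rankine

°R = K × 9/5.
Applying the formula gives 4.1 °R.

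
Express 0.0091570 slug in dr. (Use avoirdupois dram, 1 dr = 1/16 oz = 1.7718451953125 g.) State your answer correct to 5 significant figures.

75.422 dr

1 slug = 8236.56 dr.
Thus 0.0091570 × 8236.56 ≈ 75.422 dr.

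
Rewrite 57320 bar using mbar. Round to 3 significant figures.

5.73 × 10^7 millibar

1 bar = 1000.00 mbar.
Thus 57320 × 1000.00 ≈ 5.73 × 10^7 mbar.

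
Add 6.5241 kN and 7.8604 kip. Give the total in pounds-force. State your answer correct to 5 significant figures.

6.5241 kN = 1466.68 lbf and 7.8604 kip = 7860.40 lbf.
1466.68 + 7860.40 ≈ 9327.1 lbf.

9327.1 pounds-force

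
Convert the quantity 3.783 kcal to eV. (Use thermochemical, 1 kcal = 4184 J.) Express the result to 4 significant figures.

1 kcal = 2.61145e+22 electronvolts.
Then 3.783 × 2.61145e+22 ≈ 9.879e+22 eV.

9.879e+22 electronvolts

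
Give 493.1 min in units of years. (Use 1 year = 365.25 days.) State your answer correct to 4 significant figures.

0.0009375 yr

1 minute = 1.90129 × 10^-6 years.
Then 493.1 × 1.90129 × 10^-6 ≈ 0.0009375 yr.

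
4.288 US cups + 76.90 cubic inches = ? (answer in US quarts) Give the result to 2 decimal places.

2.40 US quarts

4.288 US cup = 1.07200 US qt and 76.90 in³ = 1.33160 US qt.
1.07200 + 1.33160 ≈ 2.40 US qt.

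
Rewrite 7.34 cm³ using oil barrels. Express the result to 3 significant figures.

1 cm³ = 6.28981 × 10^-6 oil barrels.
Thus 7.34 × 6.28981 × 10^-6 ≈ 4.62 × 10^-5 bbl.

4.62 × 10^-5 bbl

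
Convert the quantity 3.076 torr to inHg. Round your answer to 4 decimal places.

0.1211 inches of mercury

1 torr = 0.0393701 inHg.
Thus 3.076 × 0.0393701 ≈ 0.1211 inHg.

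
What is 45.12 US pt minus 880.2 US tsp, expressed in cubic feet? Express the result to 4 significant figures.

45.12 US pt = 0.753958 ft³ and 880.2 US tsp = 0.153210 ft³.
0.753958 − 0.153210 ≈ 0.6007 ft³.

0.6007 cubic feet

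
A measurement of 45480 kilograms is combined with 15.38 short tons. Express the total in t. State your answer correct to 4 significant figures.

45480 kg = 45.4800 t and 15.38 short ton = 13.9525 t.
45.4800 + 13.9525 ≈ 59.43 t.

59.43 metric tons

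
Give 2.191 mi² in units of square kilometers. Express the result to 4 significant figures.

1 square mile = 2.58999 square kilometers.
2.191 × 2.58999 ≈ 5.675 km².

5.675 square kilometers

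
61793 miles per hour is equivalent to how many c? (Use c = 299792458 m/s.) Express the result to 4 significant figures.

1 mile per hour = 1.49116e-9 c.
Thus 61793 × 1.49116e-9 ≈ 9.214e-5 c.

9.214e-5 c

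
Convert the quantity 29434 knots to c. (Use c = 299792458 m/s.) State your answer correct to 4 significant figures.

5.051e-5 times the speed of light

1 knot = 1.71600e-9 c.
Thus 29434 × 1.71600e-9 ≈ 5.051e-5 c.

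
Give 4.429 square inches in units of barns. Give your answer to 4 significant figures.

2.857e+25 barn

1 in² = 6.45160e+24 barns.
4.429 × 6.45160e+24 ≈ 2.857e+25 barn.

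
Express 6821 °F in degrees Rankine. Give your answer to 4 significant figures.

7281 °R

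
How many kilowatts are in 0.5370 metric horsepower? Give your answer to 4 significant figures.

0.3950 kW

1 metric horsepower = 0.735499 kW.
0.5370 × 0.735499 ≈ 0.3950 kW.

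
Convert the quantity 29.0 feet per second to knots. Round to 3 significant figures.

17.2 knots

1 ft/s = 0.592484 kn.
Then 29.0 × 0.592484 ≈ 17.2 kn.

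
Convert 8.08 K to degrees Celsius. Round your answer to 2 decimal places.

-265.07 °C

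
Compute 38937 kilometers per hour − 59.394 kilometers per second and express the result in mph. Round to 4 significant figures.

-108700 miles per hour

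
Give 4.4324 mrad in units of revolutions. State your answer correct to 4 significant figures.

1 milliradian = 0.000159155 rev.
So 4.4324 × 0.000159155 ≈ 0.0007054 rev.

0.0007054 rev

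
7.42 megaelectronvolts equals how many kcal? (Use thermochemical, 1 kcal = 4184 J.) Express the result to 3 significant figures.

2.84 × 10^-16 kilocalories

1 megaelectronvolt = 3.82929 × 10^-17 kilocalories.
Then 7.42 × 3.82929 × 10^-17 ≈ 2.84 × 10^-16 kcal.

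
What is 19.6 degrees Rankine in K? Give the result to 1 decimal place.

10.9 K

°R = K × 9/5.
Applying the formula gives 10.9 K.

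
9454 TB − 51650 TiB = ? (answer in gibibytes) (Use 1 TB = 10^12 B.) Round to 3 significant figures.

-4.41e+7 gibibytes

9454 TB = 8.80472e+6 GiB and 51650 TiB = 5.28896e+7 GiB.
8.80472e+6 − 5.28896e+7 ≈ -4.41e+7 GiB.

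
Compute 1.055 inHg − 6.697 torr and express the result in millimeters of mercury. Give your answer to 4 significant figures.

20.10 mmHg

1.055 inHg = 26.7970 mmHg and 6.697 torr = 6.69700 mmHg.
26.7970 − 6.69700 ≈ 20.10 mmHg.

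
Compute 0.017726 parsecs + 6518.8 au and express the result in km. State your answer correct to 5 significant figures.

0.017726 pc = 5.46967e+11 km and 6518.8 au = 9.75199e+11 km.
5.46967e+11 + 9.75199e+11 ≈ 1.5222e+12 km.

1.5222e+12 kilometers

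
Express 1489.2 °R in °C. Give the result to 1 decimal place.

°R = (°C + 273.15) × 9/5.
Applying the formula gives 554.2 °C.

554.2 °C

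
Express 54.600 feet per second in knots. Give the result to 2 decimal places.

32.35 kn

1 foot per second = 0.592484 kn.
54.600 × 0.592484 ≈ 32.35 kn.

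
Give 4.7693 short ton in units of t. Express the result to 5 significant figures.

4.3266 metric tons

1 short ton = 0.907185 t.
4.7693 × 0.907185 ≈ 4.3266 t.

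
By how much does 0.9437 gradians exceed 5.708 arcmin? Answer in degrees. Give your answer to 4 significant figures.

0.9437 grad = 0.849330 ° and 5.708 arcmin = 0.0951333 °.
0.849330 − 0.0951333 ≈ 0.7542 °.

0.7542 degrees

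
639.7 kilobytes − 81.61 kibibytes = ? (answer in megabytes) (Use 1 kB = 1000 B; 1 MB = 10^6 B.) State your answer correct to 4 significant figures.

639.7 kB = 0.639700 MB and 81.61 KiB = 0.0835686 MB.
0.639700 − 0.0835686 ≈ 0.5561 MB.

0.5561 megabytes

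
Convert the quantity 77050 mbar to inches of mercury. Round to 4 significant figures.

2275 inHg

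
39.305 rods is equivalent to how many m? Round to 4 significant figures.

1 rod = 5.02920 m.
So 39.305 × 5.02920 ≈ 197.7 m.

197.7 m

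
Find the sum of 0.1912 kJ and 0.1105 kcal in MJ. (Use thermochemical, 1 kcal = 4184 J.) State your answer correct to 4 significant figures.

0.0006535 MJ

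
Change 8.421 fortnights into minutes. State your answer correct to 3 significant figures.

1 fortnight = 20160.0 min.
8.421 × 20160.0 ≈ 170000 min.

170000 minutes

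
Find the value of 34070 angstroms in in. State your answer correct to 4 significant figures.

0.0001341 in

1 Å = 3.93701e-9 in.
Then 34070 × 3.93701e-9 ≈ 0.0001341 in.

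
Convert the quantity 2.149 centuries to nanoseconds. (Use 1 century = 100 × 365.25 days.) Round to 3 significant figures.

6.78 × 10^18 ns

1 century = 3.15576 × 10^18 ns.
Then 2.149 × 3.15576 × 10^18 ≈ 6.78 × 10^18 ns.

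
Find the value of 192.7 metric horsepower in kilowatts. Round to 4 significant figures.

141.7 kilowatts

1 metric horsepower = 0.735499 kW.
Then 192.7 × 0.735499 ≈ 141.7 kW.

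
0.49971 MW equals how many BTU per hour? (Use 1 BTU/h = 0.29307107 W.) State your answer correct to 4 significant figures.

1.705 × 10^6 BTU per hour

1 megawatt = 3.41214 × 10^6 BTU per hour.
0.49971 × 3.41214 × 10^6 ≈ 1.705 × 10^6 BTU/h.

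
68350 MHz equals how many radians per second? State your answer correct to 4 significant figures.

4.295 × 10^11 radians per second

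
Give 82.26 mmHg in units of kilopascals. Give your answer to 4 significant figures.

1 mmHg = 0.133322 kPa.
So 82.26 × 0.133322 ≈ 10.97 kPa.

10.97 kilopascals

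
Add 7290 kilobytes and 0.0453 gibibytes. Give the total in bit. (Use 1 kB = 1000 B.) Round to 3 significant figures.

4.47 × 10^8 bits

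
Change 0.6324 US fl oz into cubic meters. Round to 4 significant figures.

1.870e-5 cubic meters

1 US fl oz = 2.95735e-5 m³.
Thus 0.6324 × 2.95735e-5 ≈ 1.870e-5 m³.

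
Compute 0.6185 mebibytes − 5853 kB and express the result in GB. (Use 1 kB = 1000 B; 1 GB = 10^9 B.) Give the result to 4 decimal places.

-0.0052 GB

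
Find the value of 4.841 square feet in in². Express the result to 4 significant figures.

697.1 in²

1 square foot = 144.000 square inches.
Then 4.841 × 144.000 ≈ 697.1 in².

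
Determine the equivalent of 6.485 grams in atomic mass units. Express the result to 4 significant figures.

1 gram = 6.02214e+23 u.
Thus 6.485 × 6.02214e+23 ≈ 3.905e+24 u.

3.905e+24 u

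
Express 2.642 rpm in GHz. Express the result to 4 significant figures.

1 revolution per minute = 1.66667e-11 GHz.
Then 2.642 × 1.66667e-11 ≈ 4.403e-11 GHz.

4.403e-11 GHz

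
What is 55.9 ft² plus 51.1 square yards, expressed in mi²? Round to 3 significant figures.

55.9 ft² = 2.00514 × 10^-6 mi² and 51.1 yd² = 1.64966 × 10^-5 mi².
2.00514 × 10^-6 + 1.64966 × 10^-5 ≈ 1.85 × 10^-5 mi².

1.85 × 10^-5 mi²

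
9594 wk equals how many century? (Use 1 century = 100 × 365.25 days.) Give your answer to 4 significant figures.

1.839 centuries

1 week = 0.000191650 centuries.
Then 9594 × 0.000191650 ≈ 1.839 century.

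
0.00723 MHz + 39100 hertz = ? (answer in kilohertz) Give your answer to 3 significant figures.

46.3 kHz

0.00723 MHz = 7.23000 kHz and 39100 Hz = 39.1000 kHz.
7.23000 + 39.1000 ≈ 46.3 kHz.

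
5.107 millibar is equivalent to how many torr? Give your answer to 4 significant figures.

1 mbar = 0.750062 torr.
5.107 × 0.750062 ≈ 3.831 torr.

3.831 torr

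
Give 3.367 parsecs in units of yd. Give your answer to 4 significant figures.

1.136 × 10^17 yards

1 parsec = 3.37454 × 10^16 yd.
Thus 3.367 × 3.37454 × 10^16 ≈ 1.136 × 10^17 yd.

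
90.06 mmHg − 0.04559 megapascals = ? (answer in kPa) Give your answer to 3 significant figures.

90.06 mmHg = 12.0070 kPa and 0.04559 MPa = 45.5900 kPa.
12.0070 − 45.5900 ≈ -33.6 kPa.

-33.6 kPa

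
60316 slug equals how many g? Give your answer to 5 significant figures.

1 slug = 14593.9 g.
Then 60316 × 14593.9 ≈ 8.8025 × 10^8 g.

8.8025 × 10^8 g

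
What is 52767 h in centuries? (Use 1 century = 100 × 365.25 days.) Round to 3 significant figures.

0.0602 century

1 hour = 1.14077 × 10^-6 century.
Thus 52767 × 1.14077 × 10^-6 ≈ 0.0602 century.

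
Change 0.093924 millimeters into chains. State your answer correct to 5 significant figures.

4.6689 × 10^-6 chains

1 mm = 4.97097 × 10^-5 chains.
0.093924 × 4.97097 × 10^-5 ≈ 4.6689 × 10^-6 chain.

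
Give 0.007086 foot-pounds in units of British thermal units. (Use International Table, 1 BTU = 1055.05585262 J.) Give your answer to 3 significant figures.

9.11e-6 British thermal units

1 ft·lbf = 0.00128507 BTU.
Thus 0.007086 × 0.00128507 ≈ 9.11e-6 BTU.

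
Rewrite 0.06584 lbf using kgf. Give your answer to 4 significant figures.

0.02986 kilograms-force

1 lbf = 0.453592 kgf.
So 0.06584 × 0.453592 ≈ 0.02986 kgf.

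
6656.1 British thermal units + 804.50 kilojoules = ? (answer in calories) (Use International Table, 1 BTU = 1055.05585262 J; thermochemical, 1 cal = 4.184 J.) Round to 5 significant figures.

1.8707e+6 calories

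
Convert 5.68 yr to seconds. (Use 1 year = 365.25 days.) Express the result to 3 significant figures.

1.79e+8 seconds

1 year = 3.15576e+7 s.
5.68 × 3.15576e+7 ≈ 1.79e+8 s.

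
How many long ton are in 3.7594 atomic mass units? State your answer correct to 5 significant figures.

6.1440e-30 long ton

1 atomic mass unit = 1.63431e-30 long ton.
3.7594 × 1.63431e-30 ≈ 6.1440e-30 long ton.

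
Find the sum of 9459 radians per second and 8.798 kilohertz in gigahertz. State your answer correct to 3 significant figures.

9459 rad/s = 1.50545 × 10^-6 GHz and 8.798 kHz = 8.79800 × 10^-6 GHz.
1.50545 × 10^-6 + 8.79800 × 10^-6 ≈ 1.03 × 10^-5 GHz.

1.03 × 10^-5 GHz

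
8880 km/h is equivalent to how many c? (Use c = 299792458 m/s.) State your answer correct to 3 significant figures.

1 kilometer per hour = 9.26567 × 10^-10 c.
8880 × 9.26567 × 10^-10 ≈ 8.23 × 10^-6 c.

8.23 × 10^-6 times the speed of light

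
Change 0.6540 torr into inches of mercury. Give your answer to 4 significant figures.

1 torr = 0.0393701 inches of mercury.
So 0.6540 × 0.0393701 ≈ 0.02575 inHg.

0.02575 inHg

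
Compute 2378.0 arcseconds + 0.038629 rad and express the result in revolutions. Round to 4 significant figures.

0.007983 revolutions

2378.0 arcsec = 0.00183488 rev and 0.038629 rad = 0.00614800 rev.
0.00183488 + 0.00614800 ≈ 0.007983 rev.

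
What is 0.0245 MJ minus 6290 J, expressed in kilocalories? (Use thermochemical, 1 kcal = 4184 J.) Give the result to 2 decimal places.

4.35 kilocalories

0.0245 MJ = 5.85564 kcal and 6290 J = 1.50335 kcal.
5.85564 − 1.50335 ≈ 4.35 kcal.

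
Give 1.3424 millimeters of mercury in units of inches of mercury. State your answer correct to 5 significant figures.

0.052850 inHg

1 mmHg = 0.0393701 inHg.
Then 1.3424 × 0.0393701 ≈ 0.052850 inHg.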